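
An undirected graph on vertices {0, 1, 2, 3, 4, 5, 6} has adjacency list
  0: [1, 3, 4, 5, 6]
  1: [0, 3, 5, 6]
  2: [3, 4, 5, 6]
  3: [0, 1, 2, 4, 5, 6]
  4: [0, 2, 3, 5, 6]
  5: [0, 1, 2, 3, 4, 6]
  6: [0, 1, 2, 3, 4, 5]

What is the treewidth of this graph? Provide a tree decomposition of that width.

Each bag holds 5 vertices, so the decomposition has width 4, which upper-bounds the treewidth. Conversely, {0, 1, 3, 5, 6} is a clique of size 5, and the vertices of any clique must share a bag in every tree decomposition; so some bag has ≥ 5 vertices and tw(G) ≥ 4. The upper and lower bounds meet at 4, so that is the treewidth.

Treewidth 4.
One such decomposition:
Bags: B1 = {0, 1, 3, 5, 6}  B2 = {0, 3, 4, 5, 6}  B3 = {2, 3, 4, 5, 6}
Tree: B1–B2, B2–B3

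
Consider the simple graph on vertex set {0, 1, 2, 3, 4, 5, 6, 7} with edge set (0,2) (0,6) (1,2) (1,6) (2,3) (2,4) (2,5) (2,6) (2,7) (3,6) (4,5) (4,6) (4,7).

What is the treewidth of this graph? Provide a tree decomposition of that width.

The largest bag has 3 vertices, giving width 2; this decomposition certifies tw(G) ≤ 2. For the lower bound, the 3 vertices {2, 4, 5} are pairwise adjacent, and any tree decomposition puts a clique entirely inside one bag — forcing width ≥ 2. Therefore the treewidth is 2.

Treewidth 2.
One such decomposition:
Bags: B1 = {2, 4, 6}  B2 = {1, 2, 6}  B3 = {2, 3, 6}  B4 = {2, 4, 7}  B5 = {0, 2, 6}  B6 = {2, 4, 5}
Tree: B1–B2, B1–B3, B1–B4, B1–B5, B4–B6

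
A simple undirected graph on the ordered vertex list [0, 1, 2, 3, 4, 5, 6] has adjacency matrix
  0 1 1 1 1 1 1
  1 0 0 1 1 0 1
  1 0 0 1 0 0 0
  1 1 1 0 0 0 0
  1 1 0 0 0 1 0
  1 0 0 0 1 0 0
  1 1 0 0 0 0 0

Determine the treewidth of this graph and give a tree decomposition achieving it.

Treewidth 2.
One such decomposition:
Bags: B1 = {0, 4, 5}  B2 = {0, 1, 4}  B3 = {0, 1, 3}  B4 = {0, 2, 3}  B5 = {0, 1, 6}
Tree: B1–B2, B2–B3, B3–B4, B2–B5

Each bag holds 3 vertices, so the decomposition has width 2, which upper-bounds the treewidth. On the other hand G contains the 3-clique {0, 1, 3}. A clique must lie in a single bag of any decomposition, so no decomposition can have width below 2. Hence tw(G) = 2 exactly.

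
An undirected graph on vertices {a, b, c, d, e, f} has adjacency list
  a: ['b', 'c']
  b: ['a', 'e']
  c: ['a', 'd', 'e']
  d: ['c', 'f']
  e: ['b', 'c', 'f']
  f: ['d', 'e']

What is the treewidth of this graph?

A width-2 tree decomposition is:
Bags: B1 = {a, b, e}  B2 = {a, c, e}  B3 = {c, e, f}  B4 = {c, d, f}
Tree: B1–B2, B2–B3, B3–B4
Every bag has size at most 3, so the width is 3 − 1 = 2 and tw(G) ≤ 2. The edges b–a–c–e–b form a cycle, so G is not a tree and its treewidth is at least 2. Combining the bounds, tw(G) = 2.

2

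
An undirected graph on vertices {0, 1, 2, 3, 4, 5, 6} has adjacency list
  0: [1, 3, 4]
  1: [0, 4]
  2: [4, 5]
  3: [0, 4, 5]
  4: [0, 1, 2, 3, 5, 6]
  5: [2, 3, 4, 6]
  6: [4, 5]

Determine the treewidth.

A width-2 tree decomposition is:
Bags: B1 = {3, 4, 5}  B2 = {4, 5, 6}  B3 = {0, 3, 4}  B4 = {0, 1, 4}  B5 = {2, 4, 5}
Tree: B1–B2, B1–B3, B3–B4, B2–B5
Each bag holds 3 vertices, so the decomposition has width 2, which upper-bounds the treewidth. For the lower bound, the 3 vertices {0, 1, 4} are pairwise adjacent, and any tree decomposition puts a clique entirely inside one bag — forcing width ≥ 2. Hence tw(G) = 2 exactly.

2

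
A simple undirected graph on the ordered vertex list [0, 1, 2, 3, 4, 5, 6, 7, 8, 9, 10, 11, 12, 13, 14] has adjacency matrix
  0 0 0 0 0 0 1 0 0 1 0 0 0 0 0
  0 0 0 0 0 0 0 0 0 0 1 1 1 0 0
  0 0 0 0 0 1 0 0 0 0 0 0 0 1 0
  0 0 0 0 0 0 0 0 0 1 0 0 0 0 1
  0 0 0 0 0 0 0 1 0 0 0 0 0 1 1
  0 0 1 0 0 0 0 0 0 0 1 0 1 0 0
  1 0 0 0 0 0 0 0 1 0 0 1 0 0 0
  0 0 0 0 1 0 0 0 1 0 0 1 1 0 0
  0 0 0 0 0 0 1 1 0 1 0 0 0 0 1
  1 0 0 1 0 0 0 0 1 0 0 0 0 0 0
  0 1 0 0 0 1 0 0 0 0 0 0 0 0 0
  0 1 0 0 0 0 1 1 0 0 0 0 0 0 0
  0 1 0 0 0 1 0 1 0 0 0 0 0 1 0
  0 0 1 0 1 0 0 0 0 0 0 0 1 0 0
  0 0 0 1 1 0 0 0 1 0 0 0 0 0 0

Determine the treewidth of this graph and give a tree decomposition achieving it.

Each bag holds 4 vertices, so the decomposition has width 3, which upper-bounds the treewidth. For the lower bound: the 4 vertex sets {2,5,10}, {13}, {12}, {1,4,7,11} are disjoint, each induces a connected subgraph, and every pair is joined by at least one edge of G. Contracting each set to a single vertex therefore yields K_{4} as a minor, and since treewidth is minor-monotone, tw(G) ≥ tw(K_{4}) = 3. Hence tw(G) = 3 exactly.

Treewidth 3.
One optimal decomposition is:
Bags: B1 = {2, 5, 10, 13}  B2 = {5, 10, 12, 13}  B3 = {1, 10, 12, 13}  B4 = {1, 4, 12, 13}  B5 = {1, 4, 7, 12}  B6 = {1, 4, 7, 11}  B7 = {4, 7, 11, 14}  B8 = {7, 8, 11, 14}  B9 = {6, 8, 11, 14}  B10 = {3, 6, 8, 14}  B11 = {3, 6, 8, 9}  B12 = {0, 3, 6, 9}
Tree: B1–B2, B2–B3, B3–B4, B4–B5, B5–B6, B6–B7, B7–B8, B8–B9, B9–B10, B10–B11, B11–B12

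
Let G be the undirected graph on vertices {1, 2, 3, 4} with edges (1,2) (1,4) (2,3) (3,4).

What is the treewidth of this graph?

2

A width-2 tree decomposition is:
Bags: B1 = {1, 3, 4}  B2 = {1, 2, 3}
Tree: B1–B2
The largest bag has 3 vertices, giving width 2; this decomposition certifies tw(G) ≤ 2. Since 1–4–3–2–1 is a cycle in G, G is not acyclic. Forests are exactly the graphs of treewidth ≤ 1, so tw(G) ≥ 2. Therefore the treewidth is 2.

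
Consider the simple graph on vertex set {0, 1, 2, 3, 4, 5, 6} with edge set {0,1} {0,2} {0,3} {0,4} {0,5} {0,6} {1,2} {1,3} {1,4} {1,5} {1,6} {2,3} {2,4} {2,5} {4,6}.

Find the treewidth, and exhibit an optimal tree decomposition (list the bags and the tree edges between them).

The largest bag has 4 vertices, giving width 3; this decomposition certifies tw(G) ≤ 3. On the other hand G contains the 4-clique {0, 1, 2, 3}. A clique must lie in a single bag of any decomposition, so no decomposition can have width below 3. Therefore the treewidth is 3.

Treewidth 3.
One such decomposition:
Bags: B1 = {0, 1, 2, 3}  B2 = {0, 1, 2, 4}  B3 = {0, 1, 2, 5}  B4 = {0, 1, 4, 6}
Tree: B1–B2, B1–B3, B2–B4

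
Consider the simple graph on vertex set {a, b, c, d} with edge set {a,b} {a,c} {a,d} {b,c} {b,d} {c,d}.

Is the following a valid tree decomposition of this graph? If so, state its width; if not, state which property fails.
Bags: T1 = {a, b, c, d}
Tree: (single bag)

Checking the three conditions: (i) the bags cover all of {a, b, c, d}; (ii) for each edge, some bag contains both endpoints; (iii) the bags containing any fixed vertex form a subtree. All hold, so the decomposition is valid with width 4 − 1 = 3.

Yes; width 3.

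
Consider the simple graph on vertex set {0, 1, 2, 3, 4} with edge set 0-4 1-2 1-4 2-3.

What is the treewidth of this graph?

1

A width-1 tree decomposition is:
Bags: B1 = {1, 2}  B2 = {1, 4}  B3 = {0, 4}  B4 = {2, 3}
Tree: B1–B2, B2–B3, B1–B4
Each bag holds 2 vertices, so the decomposition has width 1, which upper-bounds the treewidth. G has an edge, so its treewidth is at least 1. Therefore the treewidth is 1.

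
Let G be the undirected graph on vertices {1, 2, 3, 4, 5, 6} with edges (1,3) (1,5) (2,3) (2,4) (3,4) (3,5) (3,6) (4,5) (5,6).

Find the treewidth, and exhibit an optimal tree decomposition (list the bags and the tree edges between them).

Treewidth 2.
Bags: B1 = {3, 4, 5}  B2 = {2, 3, 4}  B3 = {3, 5, 6}  B4 = {1, 3, 5}
Tree: B1–B2, B1–B3, B1–B4

Every bag has size at most 3, so the width is 3 − 1 = 2 and tw(G) ≤ 2. For the lower bound, the 3 vertices {2, 3, 4} are pairwise adjacent, and any tree decomposition puts a clique entirely inside one bag — forcing width ≥ 2. Combining the bounds, tw(G) = 2.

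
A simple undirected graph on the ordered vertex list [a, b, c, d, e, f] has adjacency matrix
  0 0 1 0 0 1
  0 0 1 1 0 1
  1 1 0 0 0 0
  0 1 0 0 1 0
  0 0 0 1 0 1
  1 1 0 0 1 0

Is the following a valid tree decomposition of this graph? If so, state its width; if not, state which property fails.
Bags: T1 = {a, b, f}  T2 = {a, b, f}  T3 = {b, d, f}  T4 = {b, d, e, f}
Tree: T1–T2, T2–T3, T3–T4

No — vertex c appears in no bag.

A tree decomposition must satisfy three properties: every vertex lies in some bag; for every edge, both endpoints lie together in some bag; and for every vertex, the bags containing it form a connected subtree. Here vertex c appears in no bag, so the decomposition is invalid.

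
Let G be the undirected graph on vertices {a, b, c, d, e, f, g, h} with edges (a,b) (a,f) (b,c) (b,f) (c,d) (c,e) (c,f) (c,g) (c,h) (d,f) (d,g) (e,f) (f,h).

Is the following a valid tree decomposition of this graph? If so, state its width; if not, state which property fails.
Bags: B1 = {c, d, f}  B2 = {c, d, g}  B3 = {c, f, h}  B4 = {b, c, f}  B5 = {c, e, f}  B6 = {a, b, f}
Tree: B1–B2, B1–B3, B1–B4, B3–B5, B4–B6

Yes; width 2.

Vertex coverage: the bags together contain {a, b, c, d, e, f, g, h}, the full vertex set. Edge coverage: each edge of G has both endpoints in at least one bag. Running intersection: for every vertex, the bags containing it form a connected subtree. All three properties hold, so this is a valid tree decomposition of width max|bag| − 1 = 2, and hence tw(G) ≤ 2.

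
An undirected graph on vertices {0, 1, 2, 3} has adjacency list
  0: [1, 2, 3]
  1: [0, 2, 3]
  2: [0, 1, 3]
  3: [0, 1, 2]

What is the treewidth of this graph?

A width-3 tree decomposition is:
Bags: B1 = {0, 1, 2, 3}
Tree: (single bag)
A single bag containing all 4 vertices is trivially a valid decomposition of width 3. Conversely, {0, 1, 2, 3} is a clique of size 4, and the vertices of any clique must share a bag in every tree decomposition; so some bag has ≥ 4 vertices and tw(G) ≥ 3. Hence tw(G) = 3 exactly.

3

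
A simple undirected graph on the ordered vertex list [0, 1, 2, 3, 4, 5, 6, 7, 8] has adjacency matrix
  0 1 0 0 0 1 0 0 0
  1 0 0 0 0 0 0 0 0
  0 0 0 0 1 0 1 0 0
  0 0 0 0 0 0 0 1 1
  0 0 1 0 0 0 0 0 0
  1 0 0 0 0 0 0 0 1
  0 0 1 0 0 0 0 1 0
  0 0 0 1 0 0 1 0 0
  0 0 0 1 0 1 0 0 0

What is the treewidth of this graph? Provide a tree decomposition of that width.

Every bag has size at most 2, so the width is 2 − 1 = 1 and tw(G) ≤ 1. Since G has at least one edge (e.g. 4–2), it is not an edgeless graph, so tw(G) ≥ 1. Combining the bounds, tw(G) = 1.

Treewidth 1.
One optimal decomposition is:
Bags: B1 = {2, 4}  B2 = {2, 6}  B3 = {6, 7}  B4 = {3, 7}  B5 = {3, 8}  B6 = {5, 8}  B7 = {0, 5}  B8 = {0, 1}
Tree: B1–B2, B2–B3, B3–B4, B4–B5, B5–B6, B6–B7, B7–B8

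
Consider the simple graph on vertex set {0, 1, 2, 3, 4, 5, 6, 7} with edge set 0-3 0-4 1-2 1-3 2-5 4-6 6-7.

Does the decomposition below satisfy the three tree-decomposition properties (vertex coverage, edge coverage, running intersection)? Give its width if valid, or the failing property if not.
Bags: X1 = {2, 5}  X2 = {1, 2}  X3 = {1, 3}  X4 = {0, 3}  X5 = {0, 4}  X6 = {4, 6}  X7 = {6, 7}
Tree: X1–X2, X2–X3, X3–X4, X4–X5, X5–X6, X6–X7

Yes; width 1.

Vertex coverage: the bags together contain {0, 1, 2, 3, 4, 5, 6, 7}, the full vertex set. Edge coverage: each edge of G has both endpoints in at least one bag. Running intersection: for every vertex, the bags containing it form a connected subtree. All three properties hold, so this is a valid tree decomposition of width max|bag| − 1 = 1, and hence tw(G) ≤ 1.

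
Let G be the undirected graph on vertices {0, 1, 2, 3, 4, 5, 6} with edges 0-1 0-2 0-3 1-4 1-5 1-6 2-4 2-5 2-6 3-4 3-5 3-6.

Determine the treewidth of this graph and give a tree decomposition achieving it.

Treewidth 3.
One such decomposition:
Bags: B1 = {1, 2, 3, 5}  B2 = {1, 2, 3, 4}  B3 = {1, 2, 3, 6}  B4 = {0, 1, 2, 3}
Tree: B1–B2, B2–B3, B3–B4

The largest bag has 4 vertices, giving width 3; this decomposition certifies tw(G) ≤ 3. For the lower bound: the 4 vertex sets {1,5}, {3,4}, {2}, {6} are disjoint, each induces a connected subgraph, and every pair is joined by at least one edge of G. Contracting each set to a single vertex therefore yields K_{4} as a minor, and since treewidth is minor-monotone, tw(G) ≥ tw(K_{4}) = 3. Therefore the treewidth is 3.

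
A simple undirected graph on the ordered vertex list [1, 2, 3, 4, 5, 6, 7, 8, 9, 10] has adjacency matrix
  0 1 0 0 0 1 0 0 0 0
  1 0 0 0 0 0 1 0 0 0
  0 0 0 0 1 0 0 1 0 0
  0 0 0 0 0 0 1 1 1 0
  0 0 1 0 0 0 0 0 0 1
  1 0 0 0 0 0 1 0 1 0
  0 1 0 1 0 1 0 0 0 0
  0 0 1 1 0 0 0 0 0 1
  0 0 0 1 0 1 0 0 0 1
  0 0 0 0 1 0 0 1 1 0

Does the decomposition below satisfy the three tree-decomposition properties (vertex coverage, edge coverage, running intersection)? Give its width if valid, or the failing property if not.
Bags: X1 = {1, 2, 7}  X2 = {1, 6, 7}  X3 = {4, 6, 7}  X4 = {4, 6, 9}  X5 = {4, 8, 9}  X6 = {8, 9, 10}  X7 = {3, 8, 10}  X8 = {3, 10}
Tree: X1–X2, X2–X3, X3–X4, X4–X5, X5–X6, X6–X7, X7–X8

No — vertex 5 appears in no bag.

A tree decomposition must satisfy three properties: every vertex lies in some bag; for every edge, both endpoints lie together in some bag; and for every vertex, the bags containing it form a connected subtree. Here vertex 5 appears in no bag, so the decomposition is invalid.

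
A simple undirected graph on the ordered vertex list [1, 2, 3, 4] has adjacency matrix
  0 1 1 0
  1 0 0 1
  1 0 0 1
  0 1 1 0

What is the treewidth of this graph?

A width-2 tree decomposition is:
Bags: B1 = {1, 2, 3}  B2 = {2, 3, 4}
Tree: B1–B2
The largest bag has 3 vertices, giving width 2; this decomposition certifies tw(G) ≤ 2. For the lower bound, G contains the cycle 2–1–3–4–2, so G is not a forest; only forests have treewidth ≤ 1, hence tw(G) ≥ 2. Combining the bounds, tw(G) = 2.

2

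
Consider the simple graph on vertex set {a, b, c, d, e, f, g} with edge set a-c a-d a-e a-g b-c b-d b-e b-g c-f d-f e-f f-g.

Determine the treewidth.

A width-3 tree decomposition is:
Bags: B1 = {a, b, d, f}  B2 = {a, b, f, g}  B3 = {a, b, e, f}  B4 = {a, b, c, f}
Tree: B1–B2, B2–B3, B3–B4
Each bag holds 4 vertices, so the decomposition has width 3, which upper-bounds the treewidth. For the lower bound: the 4 vertex sets {a,d}, {b,g}, {f}, {e} are disjoint, each induces a connected subgraph, and every pair is joined by at least one edge of G. Contracting each set to a single vertex therefore yields K_{4} as a minor, and since treewidth is minor-monotone, tw(G) ≥ tw(K_{4}) = 3. The upper and lower bounds meet at 3, so that is the treewidth.

3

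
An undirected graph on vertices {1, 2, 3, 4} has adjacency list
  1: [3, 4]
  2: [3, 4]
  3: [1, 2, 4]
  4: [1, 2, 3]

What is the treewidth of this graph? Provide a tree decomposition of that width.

Every bag has size at most 3, so the width is 3 − 1 = 2 and tw(G) ≤ 2. On the other hand G contains the 3-clique {1, 3, 4}. A clique must lie in a single bag of any decomposition, so no decomposition can have width below 2. The upper and lower bounds meet at 2, so that is the treewidth.

Treewidth 2.
One optimal decomposition is:
Bags: B1 = {1, 3, 4}  B2 = {2, 3, 4}
Tree: B1–B2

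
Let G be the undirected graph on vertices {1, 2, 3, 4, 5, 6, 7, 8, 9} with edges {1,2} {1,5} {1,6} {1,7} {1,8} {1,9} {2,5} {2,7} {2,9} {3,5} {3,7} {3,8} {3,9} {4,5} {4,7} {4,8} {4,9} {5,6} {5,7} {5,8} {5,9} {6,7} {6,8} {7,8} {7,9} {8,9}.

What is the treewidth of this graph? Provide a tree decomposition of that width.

Treewidth 4.
One optimal decomposition is:
Bags: B1 = {1, 5, 6, 7, 8}  B2 = {1, 5, 7, 8, 9}  B3 = {1, 2, 5, 7, 9}  B4 = {3, 5, 7, 8, 9}  B5 = {4, 5, 7, 8, 9}
Tree: B1–B2, B2–B3, B2–B4, B4–B5

Every bag has size at most 5, so the width is 5 − 1 = 4 and tw(G) ≤ 4. Conversely, {1, 5, 7, 8, 9} is a clique of size 5, and the vertices of any clique must share a bag in every tree decomposition; so some bag has ≥ 5 vertices and tw(G) ≥ 4. The upper and lower bounds meet at 4, so that is the treewidth.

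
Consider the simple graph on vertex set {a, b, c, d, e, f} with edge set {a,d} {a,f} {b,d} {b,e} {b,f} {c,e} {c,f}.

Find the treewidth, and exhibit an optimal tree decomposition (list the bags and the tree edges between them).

Treewidth 2.
One such decomposition:
Bags: B1 = {a, d, f}  B2 = {b, d, f}  B3 = {b, c, f}  B4 = {b, c, e}
Tree: B1–B2, B2–B3, B3–B4

Every bag has size at most 3, so the width is 3 − 1 = 2 and tw(G) ≤ 2. Since a–d–b–f–a is a cycle in G, G is not acyclic. Forests are exactly the graphs of treewidth ≤ 1, so tw(G) ≥ 2. Hence tw(G) = 2 exactly.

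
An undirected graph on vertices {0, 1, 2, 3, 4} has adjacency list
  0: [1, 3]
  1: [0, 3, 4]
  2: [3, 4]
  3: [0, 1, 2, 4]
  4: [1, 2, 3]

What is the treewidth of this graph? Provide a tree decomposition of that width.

Treewidth 2.
One optimal decomposition is:
Bags: B1 = {1, 3, 4}  B2 = {0, 1, 3}  B3 = {2, 3, 4}
Tree: B1–B2, B1–B3

Each bag holds 3 vertices, so the decomposition has width 2, which upper-bounds the treewidth. Conversely, {0, 1, 3} is a clique of size 3, and the vertices of any clique must share a bag in every tree decomposition; so some bag has ≥ 3 vertices and tw(G) ≥ 2. Therefore the treewidth is 2.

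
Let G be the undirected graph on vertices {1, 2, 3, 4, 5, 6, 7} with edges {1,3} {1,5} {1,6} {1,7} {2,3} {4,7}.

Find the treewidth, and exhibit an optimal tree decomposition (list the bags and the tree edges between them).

Treewidth 1.
Bags: B1 = {1, 6}  B2 = {1, 5}  B3 = {1, 3}  B4 = {1, 7}  B5 = {4, 7}  B6 = {2, 3}
Tree: B1–B2, B2–B3, B1–B4, B4–B5, B3–B6

Every bag has size at most 2, so the width is 2 − 1 = 1 and tw(G) ≤ 1. Any graph with an edge has treewidth ≥ 1, and G has the edge 6–1. The upper and lower bounds meet at 1, so that is the treewidth.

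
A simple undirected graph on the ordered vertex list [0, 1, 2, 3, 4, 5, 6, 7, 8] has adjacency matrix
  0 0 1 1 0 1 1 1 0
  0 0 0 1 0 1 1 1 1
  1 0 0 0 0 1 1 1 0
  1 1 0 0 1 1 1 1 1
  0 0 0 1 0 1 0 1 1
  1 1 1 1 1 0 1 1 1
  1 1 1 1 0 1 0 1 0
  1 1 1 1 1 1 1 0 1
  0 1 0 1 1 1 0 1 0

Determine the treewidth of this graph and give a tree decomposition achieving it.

Every bag has size at most 5, so the width is 5 − 1 = 4 and tw(G) ≤ 4. Conversely, {0, 2, 5, 6, 7} is a clique of size 5, and the vertices of any clique must share a bag in every tree decomposition; so some bag has ≥ 5 vertices and tw(G) ≥ 4. Combining the bounds, tw(G) = 4.

Treewidth 4.
One optimal decomposition is:
Bags: B1 = {1, 3, 5, 6, 7}  B2 = {1, 3, 5, 7, 8}  B3 = {0, 3, 5, 6, 7}  B4 = {0, 2, 5, 6, 7}  B5 = {3, 4, 5, 7, 8}
Tree: B1–B2, B1–B3, B3–B4, B2–B5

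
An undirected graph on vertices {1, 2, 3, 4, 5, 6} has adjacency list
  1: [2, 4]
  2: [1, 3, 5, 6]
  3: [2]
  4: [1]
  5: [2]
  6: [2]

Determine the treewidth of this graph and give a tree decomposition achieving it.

Every bag has size at most 2, so the width is 2 − 1 = 1 and tw(G) ≤ 1. G has an edge, so its treewidth is at least 1. The upper and lower bounds meet at 1, so that is the treewidth.

Treewidth 1.
One such decomposition:
Bags: B1 = {2, 3}  B2 = {2, 5}  B3 = {1, 2}  B4 = {2, 6}  B5 = {1, 4}
Tree: B1–B2, B2–B3, B2–B4, B3–B5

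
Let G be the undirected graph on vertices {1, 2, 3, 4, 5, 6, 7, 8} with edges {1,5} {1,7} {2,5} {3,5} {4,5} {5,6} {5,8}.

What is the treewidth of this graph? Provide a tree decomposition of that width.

Treewidth 1.
Bags: B1 = {4, 5}  B2 = {5, 8}  B3 = {3, 5}  B4 = {5, 6}  B5 = {1, 5}  B6 = {2, 5}  B7 = {1, 7}
Tree: B1–B2, B1–B3, B2–B4, B4–B5, B5–B6, B5–B7

The largest bag has 2 vertices, giving width 1; this decomposition certifies tw(G) ≤ 1. G has an edge, so its treewidth is at least 1. The upper and lower bounds meet at 1, so that is the treewidth.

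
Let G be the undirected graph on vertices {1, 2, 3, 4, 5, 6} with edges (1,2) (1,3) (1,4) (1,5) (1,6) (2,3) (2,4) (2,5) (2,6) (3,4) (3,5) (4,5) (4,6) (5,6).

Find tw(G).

A width-4 tree decomposition is:
Bags: B1 = {1, 2, 3, 4, 5}  B2 = {1, 2, 4, 5, 6}
Tree: B1–B2
Every bag has size at most 5, so the width is 5 − 1 = 4 and tw(G) ≤ 4. For the lower bound, the 5 vertices {1, 2, 3, 4, 5} are pairwise adjacent, and any tree decomposition puts a clique entirely inside one bag — forcing width ≥ 4. Hence tw(G) = 4 exactly.

4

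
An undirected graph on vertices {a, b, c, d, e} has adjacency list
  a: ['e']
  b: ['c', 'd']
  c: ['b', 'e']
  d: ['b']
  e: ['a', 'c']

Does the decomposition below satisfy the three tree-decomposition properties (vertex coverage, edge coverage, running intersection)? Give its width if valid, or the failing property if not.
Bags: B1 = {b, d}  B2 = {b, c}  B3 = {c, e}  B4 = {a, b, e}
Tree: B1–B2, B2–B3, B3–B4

No — bags containing vertex b are not connected in the tree.

A tree decomposition must satisfy three properties: every vertex lies in some bag; for every edge, both endpoints lie together in some bag; and for every vertex, the bags containing it form a connected subtree. Here bags containing vertex b are not connected in the tree, so the decomposition is invalid.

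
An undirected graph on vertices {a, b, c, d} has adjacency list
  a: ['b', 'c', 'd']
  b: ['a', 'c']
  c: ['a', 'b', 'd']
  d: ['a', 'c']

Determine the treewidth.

2

A width-2 tree decomposition is:
Bags: B1 = {a, c, d}  B2 = {a, b, c}
Tree: B1–B2
Each bag holds 3 vertices, so the decomposition has width 2, which upper-bounds the treewidth. Conversely, {a, c, d} is a clique of size 3, and the vertices of any clique must share a bag in every tree decomposition; so some bag has ≥ 3 vertices and tw(G) ≥ 2. Hence tw(G) = 2 exactly.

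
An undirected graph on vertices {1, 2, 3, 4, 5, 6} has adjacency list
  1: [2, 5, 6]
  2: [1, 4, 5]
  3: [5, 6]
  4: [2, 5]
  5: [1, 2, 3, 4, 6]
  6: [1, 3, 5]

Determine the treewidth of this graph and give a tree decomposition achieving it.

Every bag has size at most 3, so the width is 3 − 1 = 2 and tw(G) ≤ 2. On the other hand G contains the 3-clique {1, 2, 5}. A clique must lie in a single bag of any decomposition, so no decomposition can have width below 2. Hence tw(G) = 2 exactly.

Treewidth 2.
One optimal decomposition is:
Bags: B1 = {1, 2, 5}  B2 = {2, 4, 5}  B3 = {1, 5, 6}  B4 = {3, 5, 6}
Tree: B1–B2, B1–B3, B3–B4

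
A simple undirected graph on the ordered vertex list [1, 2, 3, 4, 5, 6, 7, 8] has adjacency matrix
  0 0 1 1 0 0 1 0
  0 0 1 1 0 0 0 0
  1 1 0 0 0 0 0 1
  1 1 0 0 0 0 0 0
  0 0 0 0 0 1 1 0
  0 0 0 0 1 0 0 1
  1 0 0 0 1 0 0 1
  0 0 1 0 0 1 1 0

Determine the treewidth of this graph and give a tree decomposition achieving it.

Treewidth 2.
Bags: B1 = {2, 3, 4}  B2 = {1, 3, 4}  B3 = {1, 3, 8}  B4 = {1, 7, 8}  B5 = {6, 7, 8}  B6 = {5, 6, 7}
Tree: B1–B2, B2–B3, B3–B4, B4–B5, B5–B6

Each bag holds 3 vertices, so the decomposition has width 2, which upper-bounds the treewidth. The edges 2–4–1–3–2 form a cycle, so G is not a tree and its treewidth is at least 2. Hence tw(G) = 2 exactly.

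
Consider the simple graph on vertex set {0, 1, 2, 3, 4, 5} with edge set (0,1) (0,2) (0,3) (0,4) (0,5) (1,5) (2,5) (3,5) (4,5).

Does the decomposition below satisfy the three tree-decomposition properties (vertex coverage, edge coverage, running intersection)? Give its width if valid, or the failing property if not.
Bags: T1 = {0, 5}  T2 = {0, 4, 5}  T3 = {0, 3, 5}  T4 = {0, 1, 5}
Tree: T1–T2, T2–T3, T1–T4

A tree decomposition must satisfy three properties: every vertex lies in some bag; for every edge, both endpoints lie together in some bag; and for every vertex, the bags containing it form a connected subtree. Here vertex 2 appears in no bag, so the decomposition is invalid.

No — vertex 2 appears in no bag.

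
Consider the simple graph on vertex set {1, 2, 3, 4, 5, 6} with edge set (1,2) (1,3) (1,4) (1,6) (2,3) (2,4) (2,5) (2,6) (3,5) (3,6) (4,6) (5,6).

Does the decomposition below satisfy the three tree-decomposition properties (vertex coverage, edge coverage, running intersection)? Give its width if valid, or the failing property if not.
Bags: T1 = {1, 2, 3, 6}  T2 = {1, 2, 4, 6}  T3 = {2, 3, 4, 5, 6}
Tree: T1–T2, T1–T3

A tree decomposition must satisfy three properties: every vertex lies in some bag; for every edge, both endpoints lie together in some bag; and for every vertex, the bags containing it form a connected subtree. Here bags containing vertex 4 are not connected in the tree, so the decomposition is invalid.

No — bags containing vertex 4 are not connected in the tree.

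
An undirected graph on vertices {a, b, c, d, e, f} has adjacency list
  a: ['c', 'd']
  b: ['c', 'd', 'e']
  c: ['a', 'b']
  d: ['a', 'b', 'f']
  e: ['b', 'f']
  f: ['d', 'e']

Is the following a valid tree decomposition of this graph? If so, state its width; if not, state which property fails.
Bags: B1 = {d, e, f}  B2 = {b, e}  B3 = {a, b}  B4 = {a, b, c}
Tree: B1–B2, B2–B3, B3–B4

A tree decomposition must satisfy three properties: every vertex lies in some bag; for every edge, both endpoints lie together in some bag; and for every vertex, the bags containing it form a connected subtree. Here edge (d,b) lies in no bag, so the decomposition is invalid.

No — edge (d,b) lies in no bag.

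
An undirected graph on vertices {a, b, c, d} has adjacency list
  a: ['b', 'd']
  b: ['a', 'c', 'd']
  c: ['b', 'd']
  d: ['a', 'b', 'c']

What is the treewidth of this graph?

2

A width-2 tree decomposition is:
Bags: B1 = {b, c, d}  B2 = {a, b, d}
Tree: B1–B2
The largest bag has 3 vertices, giving width 2; this decomposition certifies tw(G) ≤ 2. On the other hand G contains the 3-clique {b, c, d}. A clique must lie in a single bag of any decomposition, so no decomposition can have width below 2. Therefore the treewidth is 2.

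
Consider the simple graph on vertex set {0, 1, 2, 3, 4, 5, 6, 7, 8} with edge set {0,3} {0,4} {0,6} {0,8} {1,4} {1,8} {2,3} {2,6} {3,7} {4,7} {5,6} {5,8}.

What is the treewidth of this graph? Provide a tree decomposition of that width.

Each bag holds 4 vertices, so the decomposition has width 3, which upper-bounds the treewidth. For the lower bound: the 4 vertex sets {1,4,7}, {8}, {0}, {2,3,5,6} are disjoint, each induces a connected subgraph, and every pair is joined by at least one edge of G. Contracting each set to a single vertex therefore yields K_{4} as a minor, and since treewidth is minor-monotone, tw(G) ≥ tw(K_{4}) = 3. Hence tw(G) = 3 exactly.

Treewidth 3.
One optimal decomposition is:
Bags: B1 = {1, 4, 7, 8}  B2 = {0, 4, 7, 8}  B3 = {0, 3, 7, 8}  B4 = {0, 3, 5, 8}  B5 = {0, 3, 5, 6}  B6 = {2, 3, 5, 6}
Tree: B1–B2, B2–B3, B3–B4, B4–B5, B5–B6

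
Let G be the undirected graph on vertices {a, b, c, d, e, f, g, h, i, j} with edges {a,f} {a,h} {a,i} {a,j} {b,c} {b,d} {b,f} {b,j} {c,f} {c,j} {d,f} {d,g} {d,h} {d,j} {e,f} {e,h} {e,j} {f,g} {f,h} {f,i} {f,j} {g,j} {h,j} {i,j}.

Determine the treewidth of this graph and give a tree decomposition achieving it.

Treewidth 3.
Bags: B1 = {d, f, g, j}  B2 = {d, f, h, j}  B3 = {e, f, h, j}  B4 = {a, f, h, j}  B5 = {a, f, i, j}  B6 = {b, d, f, j}  B7 = {b, c, f, j}
Tree: B1–B2, B2–B3, B2–B4, B4–B5, B1–B6, B6–B7

Each bag holds 4 vertices, so the decomposition has width 3, which upper-bounds the treewidth. Conversely, {d, f, g, j} is a clique of size 4, and the vertices of any clique must share a bag in every tree decomposition; so some bag has ≥ 4 vertices and tw(G) ≥ 3. Combining the bounds, tw(G) = 3.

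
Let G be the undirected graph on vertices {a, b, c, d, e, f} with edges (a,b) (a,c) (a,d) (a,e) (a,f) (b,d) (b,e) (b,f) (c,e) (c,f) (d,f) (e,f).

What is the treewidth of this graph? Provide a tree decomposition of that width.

Treewidth 3.
One optimal decomposition is:
Bags: B1 = {a, b, d, f}  B2 = {a, b, e, f}  B3 = {a, c, e, f}
Tree: B1–B2, B2–B3

Each bag holds 4 vertices, so the decomposition has width 3, which upper-bounds the treewidth. For the lower bound, the 4 vertices {a, b, d, f} are pairwise adjacent, and any tree decomposition puts a clique entirely inside one bag — forcing width ≥ 3. Combining the bounds, tw(G) = 3.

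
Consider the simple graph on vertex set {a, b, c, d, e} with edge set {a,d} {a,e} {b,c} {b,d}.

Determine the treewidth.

A width-1 tree decomposition is:
Bags: B1 = {a, e}  B2 = {a, d}  B3 = {b, d}  B4 = {b, c}
Tree: B1–B2, B2–B3, B3–B4
Each bag holds 2 vertices, so the decomposition has width 1, which upper-bounds the treewidth. Any graph with an edge has treewidth ≥ 1, and G has the edge e–a. Combining the bounds, tw(G) = 1.

1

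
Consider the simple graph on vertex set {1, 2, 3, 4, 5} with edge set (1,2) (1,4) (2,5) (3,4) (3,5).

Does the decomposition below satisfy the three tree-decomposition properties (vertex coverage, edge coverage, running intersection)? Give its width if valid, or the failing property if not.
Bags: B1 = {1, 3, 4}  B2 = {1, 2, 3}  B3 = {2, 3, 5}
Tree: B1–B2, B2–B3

Yes; width 2.

Every vertex of G appears in some bag (union = {1, 2, 3, 4, 5}); every edge is covered by a bag; and for each vertex v the set of bags containing v is connected in the bag tree. The decomposition is therefore valid. The largest bag has 3 vertices, so the width is 2.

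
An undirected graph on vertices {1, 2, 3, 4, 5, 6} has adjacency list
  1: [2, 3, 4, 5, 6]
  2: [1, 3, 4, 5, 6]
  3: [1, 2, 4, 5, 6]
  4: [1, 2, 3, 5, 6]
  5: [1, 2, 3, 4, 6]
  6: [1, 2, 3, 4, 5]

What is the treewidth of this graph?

5

A width-5 tree decomposition is:
Bags: B1 = {1, 2, 3, 4, 5, 6}
Tree: (single bag)
With just one bag of size 6, the width is 6 − 1 = 5, so tw(G) ≤ 5. On the other hand G contains the 6-clique {1, 2, 3, 4, 5, 6}. A clique must lie in a single bag of any decomposition, so no decomposition can have width below 5. The upper and lower bounds meet at 5, so that is the treewidth.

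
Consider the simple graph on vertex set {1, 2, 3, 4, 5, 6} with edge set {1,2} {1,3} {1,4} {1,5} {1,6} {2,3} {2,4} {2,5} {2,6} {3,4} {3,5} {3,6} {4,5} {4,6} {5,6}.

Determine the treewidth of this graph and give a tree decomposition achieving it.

Treewidth 5.
Bags: B1 = {1, 2, 3, 4, 5, 6}
Tree: (single bag)

A single bag containing all 6 vertices is trivially a valid decomposition of width 5. For the lower bound, the 6 vertices {1, 2, 3, 4, 5, 6} are pairwise adjacent, and any tree decomposition puts a clique entirely inside one bag — forcing width ≥ 5. The upper and lower bounds meet at 5, so that is the treewidth.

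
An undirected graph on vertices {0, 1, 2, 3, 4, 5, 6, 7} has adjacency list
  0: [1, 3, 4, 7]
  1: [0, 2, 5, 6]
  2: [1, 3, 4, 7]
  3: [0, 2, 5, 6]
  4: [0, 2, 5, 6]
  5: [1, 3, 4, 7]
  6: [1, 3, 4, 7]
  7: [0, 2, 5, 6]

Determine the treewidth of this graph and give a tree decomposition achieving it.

Each bag holds 5 vertices, so the decomposition has width 4, which upper-bounds the treewidth. For the lower bound: the 5 vertex sets {3,5}, {1,6}, {2,7}, {0}, {4} are disjoint, each induces a connected subgraph, and every pair is joined by at least one edge of G. Contracting each set to a single vertex therefore yields K_{5} as a minor, and since treewidth is minor-monotone, tw(G) ≥ tw(K_{5}) = 4. Hence tw(G) = 4 exactly.

Treewidth 4.
Bags: B1 = {0, 2, 3, 5, 6}  B2 = {0, 1, 2, 5, 6}  B3 = {0, 2, 5, 6, 7}  B4 = {0, 2, 4, 5, 6}
Tree: B1–B2, B2–B3, B3–B4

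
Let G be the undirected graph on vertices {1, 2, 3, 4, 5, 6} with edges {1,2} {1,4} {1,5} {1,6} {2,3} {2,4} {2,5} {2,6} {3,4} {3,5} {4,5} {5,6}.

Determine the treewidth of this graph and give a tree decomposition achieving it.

Treewidth 3.
Bags: B1 = {1, 2, 4, 5}  B2 = {1, 2, 5, 6}  B3 = {2, 3, 4, 5}
Tree: B1–B2, B1–B3

Each bag holds 4 vertices, so the decomposition has width 3, which upper-bounds the treewidth. Conversely, {1, 2, 4, 5} is a clique of size 4, and the vertices of any clique must share a bag in every tree decomposition; so some bag has ≥ 4 vertices and tw(G) ≥ 3. Hence tw(G) = 3 exactly.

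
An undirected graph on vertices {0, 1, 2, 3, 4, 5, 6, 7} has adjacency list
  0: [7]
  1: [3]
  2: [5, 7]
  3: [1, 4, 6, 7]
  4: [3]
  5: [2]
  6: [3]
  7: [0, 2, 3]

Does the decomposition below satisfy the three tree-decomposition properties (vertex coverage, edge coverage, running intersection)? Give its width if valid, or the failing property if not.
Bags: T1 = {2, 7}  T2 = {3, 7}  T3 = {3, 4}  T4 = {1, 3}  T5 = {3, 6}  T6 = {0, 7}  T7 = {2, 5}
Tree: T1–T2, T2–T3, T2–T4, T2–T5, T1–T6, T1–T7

Yes; width 1.

Checking the three conditions: (i) the bags cover all of {0, 1, 2, 3, 4, 5, 6, 7}; (ii) for each edge, some bag contains both endpoints; (iii) the bags containing any fixed vertex form a subtree. All hold, so the decomposition is valid with width 2 − 1 = 1.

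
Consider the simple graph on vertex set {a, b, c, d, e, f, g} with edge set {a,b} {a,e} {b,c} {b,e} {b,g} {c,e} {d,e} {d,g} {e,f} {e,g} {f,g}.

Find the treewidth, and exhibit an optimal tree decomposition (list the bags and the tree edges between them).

Treewidth 2.
One such decomposition:
Bags: B1 = {d, e, g}  B2 = {e, f, g}  B3 = {b, e, g}  B4 = {a, b, e}  B5 = {b, c, e}
Tree: B1–B2, B2–B3, B3–B4, B3–B5

Every bag has size at most 3, so the width is 3 − 1 = 2 and tw(G) ≤ 2. Conversely, {d, e, g} is a clique of size 3, and the vertices of any clique must share a bag in every tree decomposition; so some bag has ≥ 3 vertices and tw(G) ≥ 2. Hence tw(G) = 2 exactly.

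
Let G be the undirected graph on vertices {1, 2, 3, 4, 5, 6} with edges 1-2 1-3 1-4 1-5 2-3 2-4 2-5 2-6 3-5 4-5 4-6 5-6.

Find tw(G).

3

A width-3 tree decomposition is:
Bags: B1 = {2, 4, 5, 6}  B2 = {1, 2, 4, 5}  B3 = {1, 2, 3, 5}
Tree: B1–B2, B2–B3
Each bag holds 4 vertices, so the decomposition has width 3, which upper-bounds the treewidth. For the lower bound, the 4 vertices {1, 2, 3, 5} are pairwise adjacent, and any tree decomposition puts a clique entirely inside one bag — forcing width ≥ 3. Hence tw(G) = 3 exactly.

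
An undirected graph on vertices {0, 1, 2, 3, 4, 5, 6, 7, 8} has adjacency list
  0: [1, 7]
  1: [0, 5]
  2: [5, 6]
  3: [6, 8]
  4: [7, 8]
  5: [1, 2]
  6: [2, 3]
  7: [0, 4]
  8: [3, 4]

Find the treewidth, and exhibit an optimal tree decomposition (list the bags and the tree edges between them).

The largest bag has 3 vertices, giving width 2; this decomposition certifies tw(G) ≤ 2. Since 3–6–2–5–1–0–7–4–8–3 is a cycle in G, G is not acyclic. Forests are exactly the graphs of treewidth ≤ 1, so tw(G) ≥ 2. The upper and lower bounds meet at 2, so that is the treewidth.

Treewidth 2.
Bags: B1 = {2, 3, 6}  B2 = {2, 3, 5}  B3 = {1, 3, 5}  B4 = {0, 1, 3}  B5 = {0, 3, 7}  B6 = {3, 4, 7}  B7 = {3, 4, 8}
Tree: B1–B2, B2–B3, B3–B4, B4–B5, B5–B6, B6–B7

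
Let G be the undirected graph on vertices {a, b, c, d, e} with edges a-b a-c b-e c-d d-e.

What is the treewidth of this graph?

A width-2 tree decomposition is:
Bags: B1 = {c, d, e}  B2 = {a, c, e}  B3 = {a, b, e}
Tree: B1–B2, B2–B3
The largest bag has 3 vertices, giving width 2; this decomposition certifies tw(G) ≤ 2. The edges e–d–c–a–b–e form a cycle, so G is not a tree and its treewidth is at least 2. Hence tw(G) = 2 exactly.

2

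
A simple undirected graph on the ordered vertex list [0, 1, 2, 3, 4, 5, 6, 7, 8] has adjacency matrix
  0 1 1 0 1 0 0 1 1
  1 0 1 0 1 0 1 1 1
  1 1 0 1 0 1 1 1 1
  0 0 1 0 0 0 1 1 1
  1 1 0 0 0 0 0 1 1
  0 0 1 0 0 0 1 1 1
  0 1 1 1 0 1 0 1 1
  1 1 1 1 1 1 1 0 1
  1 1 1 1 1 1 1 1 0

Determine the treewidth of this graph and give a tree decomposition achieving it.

The largest bag has 5 vertices, giving width 4; this decomposition certifies tw(G) ≤ 4. Conversely, {0, 1, 2, 7, 8} is a clique of size 5, and the vertices of any clique must share a bag in every tree decomposition; so some bag has ≥ 5 vertices and tw(G) ≥ 4. Therefore the treewidth is 4.

Treewidth 4.
One optimal decomposition is:
Bags: B1 = {0, 1, 4, 7, 8}  B2 = {0, 1, 2, 7, 8}  B3 = {1, 2, 6, 7, 8}  B4 = {2, 3, 6, 7, 8}  B5 = {2, 5, 6, 7, 8}
Tree: B1–B2, B2–B3, B3–B4, B4–B5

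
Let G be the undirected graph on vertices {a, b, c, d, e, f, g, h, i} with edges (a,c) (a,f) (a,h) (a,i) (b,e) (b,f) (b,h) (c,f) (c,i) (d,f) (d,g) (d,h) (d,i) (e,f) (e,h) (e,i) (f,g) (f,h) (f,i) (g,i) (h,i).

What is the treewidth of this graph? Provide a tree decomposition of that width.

Each bag holds 4 vertices, so the decomposition has width 3, which upper-bounds the treewidth. For the lower bound, the 4 vertices {b, e, f, h} are pairwise adjacent, and any tree decomposition puts a clique entirely inside one bag — forcing width ≥ 3. Combining the bounds, tw(G) = 3.

Treewidth 3.
Bags: B1 = {a, c, f, i}  B2 = {a, f, h, i}  B3 = {d, f, h, i}  B4 = {e, f, h, i}  B5 = {b, e, f, h}  B6 = {d, f, g, i}
Tree: B1–B2, B2–B3, B2–B4, B4–B5, B3–B6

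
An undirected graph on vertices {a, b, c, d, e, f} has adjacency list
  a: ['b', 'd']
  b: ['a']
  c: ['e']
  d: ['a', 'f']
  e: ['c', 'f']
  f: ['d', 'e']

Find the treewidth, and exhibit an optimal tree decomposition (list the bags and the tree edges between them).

Treewidth 1.
Bags: B1 = {a, b}  B2 = {a, d}  B3 = {d, f}  B4 = {e, f}  B5 = {c, e}
Tree: B1–B2, B2–B3, B3–B4, B4–B5

The largest bag has 2 vertices, giving width 1; this decomposition certifies tw(G) ≤ 1. Since G has at least one edge (e.g. b–a), it is not an edgeless graph, so tw(G) ≥ 1. Therefore the treewidth is 1.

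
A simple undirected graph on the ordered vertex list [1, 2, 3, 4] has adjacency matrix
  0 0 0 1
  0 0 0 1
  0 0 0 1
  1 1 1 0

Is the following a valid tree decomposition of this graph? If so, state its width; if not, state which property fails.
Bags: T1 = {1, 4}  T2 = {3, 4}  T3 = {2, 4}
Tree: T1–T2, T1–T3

Yes; width 1.

Checking the three conditions: (i) the bags cover all of {1, 2, 3, 4}; (ii) for each edge, some bag contains both endpoints; (iii) the bags containing any fixed vertex form a subtree. All hold, so the decomposition is valid with width 2 − 1 = 1.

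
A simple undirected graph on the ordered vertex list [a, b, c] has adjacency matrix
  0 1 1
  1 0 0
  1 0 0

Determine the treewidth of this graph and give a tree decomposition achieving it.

Treewidth 1.
Bags: B1 = {a, b}  B2 = {a, c}
Tree: B1–B2

The largest bag has 2 vertices, giving width 1; this decomposition certifies tw(G) ≤ 1. G has an edge, so its treewidth is at least 1. Hence tw(G) = 1 exactly.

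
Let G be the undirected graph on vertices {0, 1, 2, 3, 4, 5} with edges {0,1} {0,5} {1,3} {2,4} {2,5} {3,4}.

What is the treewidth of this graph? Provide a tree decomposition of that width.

Each bag holds 3 vertices, so the decomposition has width 2, which upper-bounds the treewidth. The edges 1–0–5–2–4–3–1 form a cycle, so G is not a tree and its treewidth is at least 2. Combining the bounds, tw(G) = 2.

Treewidth 2.
One optimal decomposition is:
Bags: B1 = {0, 1, 5}  B2 = {1, 2, 5}  B3 = {1, 2, 4}  B4 = {1, 3, 4}
Tree: B1–B2, B2–B3, B3–B4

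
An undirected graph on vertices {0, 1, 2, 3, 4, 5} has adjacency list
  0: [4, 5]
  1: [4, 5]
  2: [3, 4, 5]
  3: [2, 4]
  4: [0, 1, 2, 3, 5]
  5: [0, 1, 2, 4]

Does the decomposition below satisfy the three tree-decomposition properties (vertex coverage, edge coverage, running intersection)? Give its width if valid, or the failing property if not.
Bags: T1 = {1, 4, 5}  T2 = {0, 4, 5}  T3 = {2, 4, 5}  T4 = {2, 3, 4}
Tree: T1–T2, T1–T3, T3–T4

Vertex coverage: the bags together contain {0, 1, 2, 3, 4, 5}, the full vertex set. Edge coverage: each edge of G has both endpoints in at least one bag. Running intersection: for every vertex, the bags containing it form a connected subtree. All three properties hold, so this is a valid tree decomposition of width max|bag| − 1 = 2, and hence tw(G) ≤ 2.

Yes; width 2.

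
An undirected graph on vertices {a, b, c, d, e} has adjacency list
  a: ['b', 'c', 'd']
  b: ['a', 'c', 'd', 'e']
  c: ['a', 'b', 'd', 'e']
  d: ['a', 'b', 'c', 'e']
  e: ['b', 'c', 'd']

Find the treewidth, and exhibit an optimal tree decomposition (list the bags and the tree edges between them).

Treewidth 3.
One such decomposition:
Bags: B1 = {b, c, d, e}  B2 = {a, b, c, d}
Tree: B1–B2

Each bag holds 4 vertices, so the decomposition has width 3, which upper-bounds the treewidth. On the other hand G contains the 4-clique {b, c, d, e}. A clique must lie in a single bag of any decomposition, so no decomposition can have width below 3. Combining the bounds, tw(G) = 3.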